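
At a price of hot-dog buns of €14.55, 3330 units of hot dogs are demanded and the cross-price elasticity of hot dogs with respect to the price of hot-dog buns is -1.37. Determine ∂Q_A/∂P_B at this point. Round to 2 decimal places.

-313.55

ε = (∂Q_A/∂P_B)·(P_B/Q_A) ⇒ ∂Q_A/∂P_B = ε·Q_A/P_B = -1.37 × 3330/14.55 ≈ -313.55.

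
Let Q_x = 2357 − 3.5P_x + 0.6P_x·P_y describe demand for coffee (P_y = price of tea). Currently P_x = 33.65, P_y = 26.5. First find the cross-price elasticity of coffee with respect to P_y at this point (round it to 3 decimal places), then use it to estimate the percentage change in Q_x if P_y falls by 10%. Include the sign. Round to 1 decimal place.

At P_x = 33.65, P_y = 26.5: Q_x = 2774.26.
∂Q_x/∂P_y = 0.6P_x = 20.1900.
ε = (∂Q_x/∂P_y)(P_y/Q_x) = 20.1900 × 26.5/2774.26 ≈ 0.193.
%ΔQ_x ≈ ε × %ΔP_y = 0.193 × (-10%) = -1.9%.

-1.9%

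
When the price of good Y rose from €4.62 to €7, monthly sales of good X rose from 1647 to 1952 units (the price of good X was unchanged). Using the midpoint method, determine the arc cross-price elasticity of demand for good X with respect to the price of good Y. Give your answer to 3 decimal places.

ΔQ_X = 1952 − 1647 = 305; ΔP_Y = 7 − 4.62 = 2.38.
Midpoints: Q̄_X = 1799.5, P̄_Y = 5.81.
ε = (ΔQ_X/Q̄_X)/(ΔP_Y/P̄_Y) = (305/1799.5)/(2.38/5.81) ≈ 0.414.

0.414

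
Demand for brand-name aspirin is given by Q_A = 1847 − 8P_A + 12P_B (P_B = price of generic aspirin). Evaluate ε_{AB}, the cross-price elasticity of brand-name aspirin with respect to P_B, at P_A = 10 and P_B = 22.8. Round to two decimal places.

0.13

At P_A = 10 and P_B = 22.8: Q_A = 2040.6.
∂Q_A/∂P_B = 12.
ε = (∂Q_A/∂P_B)(P_B/Q_A) = 12 × (22.8/2040.6) ≈ 0.13.
Since ε > 0, brand-name aspirin and generic aspirin are substitutes.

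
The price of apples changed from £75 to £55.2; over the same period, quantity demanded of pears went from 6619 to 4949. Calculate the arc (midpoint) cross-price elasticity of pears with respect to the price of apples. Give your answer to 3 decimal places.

ΔQ_A = 4949 − 6619 = -1670; ΔP_B = 55.2 − 75 = -19.8.
Midpoints: Q̄_A = 5784.0, P̄_B = 65.10.
ε = (ΔQ_A/Q̄_A)/(ΔP_B/P̄_B) = (-1670/5784.0)/(-19.8/65.10) ≈ 0.949.

0.949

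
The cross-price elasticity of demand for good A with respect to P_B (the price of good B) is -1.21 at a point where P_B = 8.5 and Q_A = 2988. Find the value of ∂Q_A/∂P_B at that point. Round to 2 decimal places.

ε = (∂Q_A/∂P_B)·(P_B/Q_A) ⇒ ∂Q_A/∂P_B = ε·Q_A/P_B = -1.21 × 2988/8.5 ≈ -425.35.

-425.35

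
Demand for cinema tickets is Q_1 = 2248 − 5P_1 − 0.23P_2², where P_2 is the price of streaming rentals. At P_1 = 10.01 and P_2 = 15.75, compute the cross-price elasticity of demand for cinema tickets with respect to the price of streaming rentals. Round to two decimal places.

-0.05

At P_1 = 10.01 and P_2 = 15.75: Q_1 = 2140.896.
∂Q_1/∂P_2 = -0.46P_2 = -0.46(15.75) = -7.2450.
ε = (∂Q_1/∂P_2)(P_2/Q_1) = -7.2450 × (15.75/2140.896) ≈ -0.05.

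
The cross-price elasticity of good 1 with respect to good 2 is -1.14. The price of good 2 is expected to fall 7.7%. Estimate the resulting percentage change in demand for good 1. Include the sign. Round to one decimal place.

%ΔQ ≈ ε × %ΔP of good 2 = -1.14 × (-7.7%) = 8.8%.

8.8%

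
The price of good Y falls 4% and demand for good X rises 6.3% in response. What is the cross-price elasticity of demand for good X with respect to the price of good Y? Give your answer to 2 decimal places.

-1.58

ε = (%ΔQ of good X) / (%ΔP of good Y) = (6.3%) / (-4%) ≈ -1.58.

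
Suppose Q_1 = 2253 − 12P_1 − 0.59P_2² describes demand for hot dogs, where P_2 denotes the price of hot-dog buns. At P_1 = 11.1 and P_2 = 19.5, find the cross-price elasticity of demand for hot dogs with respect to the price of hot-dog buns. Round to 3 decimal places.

At P_1 = 11.1 and P_2 = 19.5: Q_1 = 1895.453.
∂Q_1/∂P_2 = -1.18P_2 = -1.18(19.5) = -23.0100.
ε = (∂Q_1/∂P_2)(P_2/Q_1) = -23.0100 × (19.5/1895.453) ≈ -0.237.

-0.237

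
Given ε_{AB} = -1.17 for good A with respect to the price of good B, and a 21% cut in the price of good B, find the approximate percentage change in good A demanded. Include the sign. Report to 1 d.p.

24.6%

%ΔQ ≈ ε × %ΔP of good B = -1.17 × (-21%) = 24.6%.
Demand for good A rises by about 24.6%.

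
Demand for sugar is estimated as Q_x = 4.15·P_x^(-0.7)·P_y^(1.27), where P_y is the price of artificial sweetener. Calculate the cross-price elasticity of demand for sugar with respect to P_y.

1.27

In a log-linear (constant-elasticity) demand function, the coefficient on the exponent of P_y is the cross-price elasticity.
ε = 1.27. Positive, so sugar and artificial sweetener are substitutes.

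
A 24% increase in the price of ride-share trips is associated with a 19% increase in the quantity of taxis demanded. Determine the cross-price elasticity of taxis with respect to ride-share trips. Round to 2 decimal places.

0.79

ε = (%ΔQ of taxis) / (%ΔP of ride-share trips) = (19%) / (24%) ≈ 0.79.
Positive cross-price elasticity: substitutes.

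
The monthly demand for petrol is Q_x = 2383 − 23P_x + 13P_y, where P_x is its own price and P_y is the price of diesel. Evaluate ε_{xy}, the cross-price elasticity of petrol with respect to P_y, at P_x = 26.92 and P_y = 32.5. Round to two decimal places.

At P_x = 26.92 and P_y = 32.5: Q_x = 2186.34.
∂Q_x/∂P_y = 13.
ε = (∂Q_x/∂P_y)(P_y/Q_x) = 13 × (32.5/2186.34) ≈ 0.19.
Since ε > 0, petrol and diesel are substitutes.

0.19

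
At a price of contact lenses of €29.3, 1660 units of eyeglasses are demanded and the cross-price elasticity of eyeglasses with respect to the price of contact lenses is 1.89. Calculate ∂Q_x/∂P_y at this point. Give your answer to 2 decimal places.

107.08

ε = (∂Q_x/∂P_y)·(P_y/Q_x) ⇒ ∂Q_x/∂P_y = ε·Q_x/P_y = 1.89 × 1660/29.3 ≈ 107.08.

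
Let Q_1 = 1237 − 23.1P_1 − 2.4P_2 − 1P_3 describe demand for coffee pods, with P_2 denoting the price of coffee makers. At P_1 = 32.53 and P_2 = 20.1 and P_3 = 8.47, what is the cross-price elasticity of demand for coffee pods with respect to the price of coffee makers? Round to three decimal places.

-0.112

At P_1 = 32.53 and P_2 = 20.1 and P_3 = 8.47: Q_1 = 428.847.
∂Q_1/∂P_2 = -2.4.
ε = (∂Q_1/∂P_2)(P_2/Q_1) = -2.4 × (20.1/428.847) ≈ -0.112.
Since ε < 0, coffee pods and coffee makers are complements.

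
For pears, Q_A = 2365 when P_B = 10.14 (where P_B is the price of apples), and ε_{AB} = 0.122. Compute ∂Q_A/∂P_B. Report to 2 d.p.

28.45

ε = (∂Q_A/∂P_B)·(P_B/Q_A) ⇒ ∂Q_A/∂P_B = ε·Q_A/P_B = 0.122 × 2365/10.14 ≈ 28.45.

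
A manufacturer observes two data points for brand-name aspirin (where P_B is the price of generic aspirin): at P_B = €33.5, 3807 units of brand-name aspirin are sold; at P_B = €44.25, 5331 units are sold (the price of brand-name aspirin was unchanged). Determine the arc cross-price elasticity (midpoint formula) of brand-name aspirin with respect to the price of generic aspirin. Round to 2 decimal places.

ΔQ_A = 5331 − 3807 = 1524; ΔP_B = 44.25 − 33.5 = 10.75.
Midpoints: Q̄_A = 4569.0, P̄_B = 38.88.
ε = (ΔQ_A/Q̄_A)/(ΔP_B/P̄_B) = (1524/4569.0)/(10.75/38.88) ≈ 1.21.

1.21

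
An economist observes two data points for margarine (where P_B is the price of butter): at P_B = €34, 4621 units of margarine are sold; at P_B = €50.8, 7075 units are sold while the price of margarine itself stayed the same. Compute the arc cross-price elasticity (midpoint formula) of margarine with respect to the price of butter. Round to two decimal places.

1.06

ΔQ_A = 7075 − 4621 = 2454; ΔP_B = 50.8 − 34 = 16.8.
Midpoints: Q̄_A = 5848.0, P̄_B = 42.40.
ε = (ΔQ_A/Q̄_A)/(ΔP_B/P̄_B) = (2454/5848.0)/(16.8/42.40) ≈ 1.06.
ε > 0: margarine and butter are substitutes.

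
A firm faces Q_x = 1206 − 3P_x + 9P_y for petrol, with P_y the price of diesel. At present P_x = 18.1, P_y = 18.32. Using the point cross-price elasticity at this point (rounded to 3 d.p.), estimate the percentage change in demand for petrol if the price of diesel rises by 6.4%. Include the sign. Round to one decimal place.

0.8%

At P_x = 18.1, P_y = 18.32: Q_x = 1316.58.
∂Q_x/∂P_y = 9.
ε = (∂Q_x/∂P_y)(P_y/Q_x) = 9.0000 × 18.32/1316.58 ≈ 0.125.
%ΔQ_x ≈ ε × %ΔP_y = 0.125 × (6.4%) = 0.8%.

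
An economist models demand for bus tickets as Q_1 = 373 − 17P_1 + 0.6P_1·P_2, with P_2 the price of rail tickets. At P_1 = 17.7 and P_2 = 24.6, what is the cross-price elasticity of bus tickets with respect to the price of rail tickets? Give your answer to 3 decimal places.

At P_1 = 17.7 and P_2 = 24.6: Q_1 = 333.352.
∂Q_1/∂P_2 = 0.6P_1 = 0.6(17.7) = 10.6200.
ε = (∂Q_1/∂P_2)(P_2/Q_1) = 10.6200 × (24.6/333.352) ≈ 0.784.
ε > 0: substitutes.

0.784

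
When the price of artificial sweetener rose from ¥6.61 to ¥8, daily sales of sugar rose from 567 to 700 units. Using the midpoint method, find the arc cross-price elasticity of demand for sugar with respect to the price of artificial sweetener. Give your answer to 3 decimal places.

ΔQ_A = 700 − 567 = 133; ΔP_B = 8 − 6.61 = 1.39.
Midpoints: Q̄_A = 633.5, P̄_B = 7.30.
ε = (ΔQ_A/Q̄_A)/(ΔP_B/P̄_B) = (133/633.5)/(1.39/7.30) ≈ 1.103.

1.103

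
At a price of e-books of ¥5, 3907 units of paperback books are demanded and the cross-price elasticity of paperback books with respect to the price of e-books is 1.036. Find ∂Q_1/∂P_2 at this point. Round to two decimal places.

809.53

ε = (∂Q_1/∂P_2)·(P_2/Q_1) ⇒ ∂Q_1/∂P_2 = ε·Q_1/P_2 = 1.036 × 3907/5 ≈ 809.53.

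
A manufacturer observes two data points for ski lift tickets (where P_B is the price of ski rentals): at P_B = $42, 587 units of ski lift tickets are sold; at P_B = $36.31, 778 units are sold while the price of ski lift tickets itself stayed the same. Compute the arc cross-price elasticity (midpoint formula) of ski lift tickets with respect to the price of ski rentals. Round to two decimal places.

ΔQ_A = 778 − 587 = 191; ΔP_B = 36.31 − 42 = -5.69.
Midpoints: Q̄_A = 682.5, P̄_B = 39.16.
ε = (ΔQ_A/Q̄_A)/(ΔP_B/P̄_B) = (191/682.5)/(-5.69/39.16) ≈ -1.93.
ε < 0: ski lift tickets and ski rentals are complements.

-1.93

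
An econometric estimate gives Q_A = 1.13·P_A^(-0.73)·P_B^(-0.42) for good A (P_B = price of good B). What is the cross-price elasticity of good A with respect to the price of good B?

-0.42

In a log-linear (constant-elasticity) demand function, the coefficient on the exponent of P_B is the cross-price elasticity.
ε = -0.42. Negative, so good A and good B are complements.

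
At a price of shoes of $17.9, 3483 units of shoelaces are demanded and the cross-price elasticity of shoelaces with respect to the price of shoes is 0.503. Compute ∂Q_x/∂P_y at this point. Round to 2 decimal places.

ε = (∂Q_x/∂P_y)·(P_y/Q_x) ⇒ ∂Q_x/∂P_y = ε·Q_x/P_y = 0.503 × 3483/17.9 ≈ 97.87.

97.87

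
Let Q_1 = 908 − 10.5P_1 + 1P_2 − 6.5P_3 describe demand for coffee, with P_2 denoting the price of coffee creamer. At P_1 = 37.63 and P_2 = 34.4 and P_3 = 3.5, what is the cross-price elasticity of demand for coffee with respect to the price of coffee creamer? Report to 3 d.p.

At P_1 = 37.63 and P_2 = 34.4 and P_3 = 3.5: Q_1 = 524.535.
∂Q_1/∂P_2 = 1.
ε = (∂Q_1/∂P_2)(P_2/Q_1) = 1 × (34.4/524.535) ≈ 0.066.
Since ε > 0, coffee and coffee creamer are substitutes.

0.066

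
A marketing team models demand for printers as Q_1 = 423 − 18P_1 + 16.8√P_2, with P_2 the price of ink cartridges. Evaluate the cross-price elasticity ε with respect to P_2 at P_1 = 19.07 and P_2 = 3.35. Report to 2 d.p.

At P_1 = 19.07 and P_2 = 3.35: Q_1 = 110.489.
∂Q_1/∂P_2 = 16.8/(2√P_2) = 16.8/(2√3.35) = 4.5894.
ε = (∂Q_1/∂P_2)(P_2/Q_1) = 4.5894 × (3.35/110.489) ≈ 0.14.
ε > 0: substitutes.

0.14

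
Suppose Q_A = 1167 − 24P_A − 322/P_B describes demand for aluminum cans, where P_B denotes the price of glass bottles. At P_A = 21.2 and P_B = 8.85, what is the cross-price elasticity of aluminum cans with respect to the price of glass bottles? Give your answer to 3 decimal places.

0.059

At P_A = 21.2 and P_B = 8.85: Q_A = 621.816.
∂Q_A/∂P_B = 322/P_B² = 4.1112.
ε = (∂Q_A/∂P_B)(P_B/Q_A) = 4.1112 × (8.85/621.816) ≈ 0.059.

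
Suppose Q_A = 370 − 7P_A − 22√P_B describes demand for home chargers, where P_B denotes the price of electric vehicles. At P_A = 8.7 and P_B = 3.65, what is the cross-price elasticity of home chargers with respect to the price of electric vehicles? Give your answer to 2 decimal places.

At P_A = 8.7 and P_B = 3.65: Q_A = 267.069.
∂Q_A/∂P_B = -22/(2√P_B) = -22/(2√3.65) = -5.7577.
ε = (∂Q_A/∂P_B)(P_B/Q_A) = -5.7577 × (3.65/267.069) ≈ -0.08.

-0.08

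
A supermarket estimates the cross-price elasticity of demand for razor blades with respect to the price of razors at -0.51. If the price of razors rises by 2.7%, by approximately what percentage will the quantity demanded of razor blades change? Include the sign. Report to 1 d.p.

%ΔQ ≈ ε × %ΔP of razors = -0.51 × (2.7%) = -1.4%.
Demand for razor blades falls by about 1.4%.

-1.4%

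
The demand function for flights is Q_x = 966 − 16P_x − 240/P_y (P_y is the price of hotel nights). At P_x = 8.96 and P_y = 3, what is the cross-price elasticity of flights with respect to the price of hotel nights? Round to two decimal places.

At P_x = 8.96 and P_y = 3: Q_x = 742.64.
∂Q_x/∂P_y = 240/P_y² = 26.6667.
ε = (∂Q_x/∂P_y)(P_y/Q_x) = 26.6667 × (3/742.64) ≈ 0.11.
ε > 0: substitutes.

0.11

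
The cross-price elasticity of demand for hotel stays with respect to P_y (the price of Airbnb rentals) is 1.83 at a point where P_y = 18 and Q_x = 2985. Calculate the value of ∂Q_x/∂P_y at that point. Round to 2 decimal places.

ε = (∂Q_x/∂P_y)·(P_y/Q_x) ⇒ ∂Q_x/∂P_y = ε·Q_x/P_y = 1.83 × 2985/18 ≈ 303.48.

303.48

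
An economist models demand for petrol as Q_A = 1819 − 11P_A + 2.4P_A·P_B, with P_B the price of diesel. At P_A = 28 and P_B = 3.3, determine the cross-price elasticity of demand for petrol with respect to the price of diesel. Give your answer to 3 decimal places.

At P_A = 28 and P_B = 3.3: Q_A = 1732.76.
∂Q_A/∂P_B = 2.4P_A = 2.4(28) = 67.2000.
ε = (∂Q_A/∂P_B)(P_B/Q_A) = 67.2000 × (3.3/1732.76) ≈ 0.128.

0.128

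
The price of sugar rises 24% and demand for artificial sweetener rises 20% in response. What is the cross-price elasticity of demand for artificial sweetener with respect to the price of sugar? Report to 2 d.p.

ε = (%ΔQ of artificial sweetener) / (%ΔP of sugar) = (20%) / (24%) ≈ 0.83.
Positive cross-price elasticity: substitutes.

0.83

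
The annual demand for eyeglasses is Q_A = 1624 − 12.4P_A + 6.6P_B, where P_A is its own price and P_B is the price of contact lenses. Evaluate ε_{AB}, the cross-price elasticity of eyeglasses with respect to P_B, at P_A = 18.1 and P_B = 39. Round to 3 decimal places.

At P_A = 18.1 and P_B = 39: Q_A = 1656.96.
∂Q_A/∂P_B = 6.6.
ε = (∂Q_A/∂P_B)(P_B/Q_A) = 6.6 × (39/1656.96) ≈ 0.155.
Since ε > 0, eyeglasses and contact lenses are substitutes.

0.155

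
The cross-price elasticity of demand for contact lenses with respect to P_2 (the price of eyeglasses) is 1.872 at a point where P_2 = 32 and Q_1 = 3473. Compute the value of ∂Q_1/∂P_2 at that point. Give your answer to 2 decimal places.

203.17

ε = (∂Q_1/∂P_2)·(P_2/Q_1) ⇒ ∂Q_1/∂P_2 = ε·Q_1/P_2 = 1.872 × 3473/32 ≈ 203.17.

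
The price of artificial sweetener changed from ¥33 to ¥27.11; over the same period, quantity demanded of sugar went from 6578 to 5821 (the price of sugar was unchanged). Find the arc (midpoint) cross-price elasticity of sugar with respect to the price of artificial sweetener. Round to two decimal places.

ΔQ_A = 5821 − 6578 = -757; ΔP_B = 27.11 − 33 = -5.89.
Midpoints: Q̄_A = 6199.5, P̄_B = 30.05.
ε = (ΔQ_A/Q̄_A)/(ΔP_B/P̄_B) = (-757/6199.5)/(-5.89/30.05) ≈ 0.62.

0.62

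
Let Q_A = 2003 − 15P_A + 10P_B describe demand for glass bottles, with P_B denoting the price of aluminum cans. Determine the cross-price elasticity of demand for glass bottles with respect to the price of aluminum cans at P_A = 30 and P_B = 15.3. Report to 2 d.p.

0.09

At P_A = 30 and P_B = 15.3: Q_A = 1706.
∂Q_A/∂P_B = 10.
ε = (∂Q_A/∂P_B)(P_B/Q_A) = 10 × (15.3/1706) ≈ 0.09.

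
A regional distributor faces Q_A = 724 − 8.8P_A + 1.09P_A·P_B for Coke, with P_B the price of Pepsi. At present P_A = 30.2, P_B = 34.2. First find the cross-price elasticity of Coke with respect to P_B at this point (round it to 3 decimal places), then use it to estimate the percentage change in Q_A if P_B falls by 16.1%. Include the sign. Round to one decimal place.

At P_A = 30.2, P_B = 34.2: Q_A = 1584.036.
∂Q_A/∂P_B = 1.09P_A = 32.9180.
ε = (∂Q_A/∂P_B)(P_B/Q_A) = 32.9180 × 34.2/1584.036 ≈ 0.711.
%ΔQ_A ≈ ε × %ΔP_B = 0.711 × (-16.1%) = -11.4%.

-11.4%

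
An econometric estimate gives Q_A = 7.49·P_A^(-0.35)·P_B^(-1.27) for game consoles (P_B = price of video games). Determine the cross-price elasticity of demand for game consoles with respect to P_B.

-1.27

In a log-linear (constant-elasticity) demand function, the coefficient on the exponent of P_B is the cross-price elasticity.
ε = -1.27. Negative, so game consoles and video games are complements.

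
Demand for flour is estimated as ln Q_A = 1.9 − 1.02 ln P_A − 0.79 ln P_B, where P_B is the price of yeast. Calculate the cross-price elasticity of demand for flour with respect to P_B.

-0.79

In a log-linear (constant-elasticity) demand function, the coefficient on ln P_B is the cross-price elasticity.
ε = -0.79. Negative, so flour and yeast are complements.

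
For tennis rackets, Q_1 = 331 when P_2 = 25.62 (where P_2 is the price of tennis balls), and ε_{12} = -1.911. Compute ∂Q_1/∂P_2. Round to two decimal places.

ε = (∂Q_1/∂P_2)·(P_2/Q_1) ⇒ ∂Q_1/∂P_2 = ε·Q_1/P_2 = -1.911 × 331/25.62 ≈ -24.69.

-24.69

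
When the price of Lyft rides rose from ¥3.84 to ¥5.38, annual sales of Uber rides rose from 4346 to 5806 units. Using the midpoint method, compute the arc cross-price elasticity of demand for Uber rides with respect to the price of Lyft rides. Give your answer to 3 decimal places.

0.861

ΔQ_A = 5806 − 4346 = 1460; ΔP_B = 5.38 − 3.84 = 1.54.
Midpoints: Q̄_A = 5076.0, P̄_B = 4.61.
ε = (ΔQ_A/Q̄_A)/(ΔP_B/P̄_B) = (1460/5076.0)/(1.54/4.61) ≈ 0.861.
ε > 0: Uber rides and Lyft rides are substitutes.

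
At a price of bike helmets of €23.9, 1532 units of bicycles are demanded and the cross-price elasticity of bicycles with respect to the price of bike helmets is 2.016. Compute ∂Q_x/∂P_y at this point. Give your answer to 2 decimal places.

129.23

ε = (∂Q_x/∂P_y)·(P_y/Q_x) ⇒ ∂Q_x/∂P_y = ε·Q_x/P_y = 2.016 × 1532/23.9 ≈ 129.23.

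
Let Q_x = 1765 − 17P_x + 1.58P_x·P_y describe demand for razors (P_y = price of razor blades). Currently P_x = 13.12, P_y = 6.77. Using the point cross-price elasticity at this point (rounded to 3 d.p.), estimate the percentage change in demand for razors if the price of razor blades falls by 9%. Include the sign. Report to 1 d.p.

At P_x = 13.12, P_y = 6.77: Q_x = 1682.299.
∂Q_x/∂P_y = 1.58P_x = 20.7296.
ε = (∂Q_x/∂P_y)(P_y/Q_x) = 20.7296 × 6.77/1682.299 ≈ 0.083.
%ΔQ_x ≈ ε × %ΔP_y = 0.083 × (-9%) = -0.7%.

-0.7%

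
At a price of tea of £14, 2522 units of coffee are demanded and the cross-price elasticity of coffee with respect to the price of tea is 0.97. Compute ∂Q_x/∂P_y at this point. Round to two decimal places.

ε = (∂Q_x/∂P_y)·(P_y/Q_x) ⇒ ∂Q_x/∂P_y = ε·Q_x/P_y = 0.97 × 2522/14 ≈ 174.74.

174.74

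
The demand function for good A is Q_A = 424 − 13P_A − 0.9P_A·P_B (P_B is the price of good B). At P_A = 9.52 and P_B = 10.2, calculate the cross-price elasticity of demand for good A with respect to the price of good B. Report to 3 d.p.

-0.411

At P_A = 9.52 and P_B = 10.2: Q_A = 212.846.
∂Q_A/∂P_B = -0.9P_A = -0.9(9.52) = -8.5680.
ε = (∂Q_A/∂P_B)(P_B/Q_A) = -8.5680 × (10.2/212.846) ≈ -0.411.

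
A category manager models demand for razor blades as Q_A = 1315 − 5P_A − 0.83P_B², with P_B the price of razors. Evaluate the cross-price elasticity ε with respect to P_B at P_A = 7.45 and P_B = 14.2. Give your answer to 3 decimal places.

-0.301

At P_A = 7.45 and P_B = 14.2: Q_A = 1110.389.
∂Q_A/∂P_B = -1.66P_B = -1.66(14.2) = -23.5720.
ε = (∂Q_A/∂P_B)(P_B/Q_A) = -23.5720 × (14.2/1110.389) ≈ -0.301.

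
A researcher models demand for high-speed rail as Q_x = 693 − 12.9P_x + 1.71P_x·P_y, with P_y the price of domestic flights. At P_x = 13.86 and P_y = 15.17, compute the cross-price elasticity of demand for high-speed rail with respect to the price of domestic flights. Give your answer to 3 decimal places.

At P_x = 13.86 and P_y = 15.17: Q_x = 873.744.
∂Q_x/∂P_y = 1.71P_x = 1.71(13.86) = 23.7006.
ε = (∂Q_x/∂P_y)(P_y/Q_x) = 23.7006 × (15.17/873.744) ≈ 0.411.
ε > 0: substitutes.

0.411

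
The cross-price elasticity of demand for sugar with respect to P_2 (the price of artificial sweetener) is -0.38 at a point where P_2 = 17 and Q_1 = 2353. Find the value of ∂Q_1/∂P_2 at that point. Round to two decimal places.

-52.60

ε = (∂Q_1/∂P_2)·(P_2/Q_1) ⇒ ∂Q_1/∂P_2 = ε·Q_1/P_2 = -0.38 × 2353/17 ≈ -52.60.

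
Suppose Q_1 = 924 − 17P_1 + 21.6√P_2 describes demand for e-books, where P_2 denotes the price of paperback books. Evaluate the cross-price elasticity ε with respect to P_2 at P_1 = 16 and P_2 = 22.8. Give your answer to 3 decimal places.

At P_1 = 16 and P_2 = 22.8: Q_1 = 755.139.
∂Q_1/∂P_2 = 21.6/(2√P_2) = 21.6/(2√22.8) = 2.2618.
ε = (∂Q_1/∂P_2)(P_2/Q_1) = 2.2618 × (22.8/755.139) ≈ 0.068.

0.068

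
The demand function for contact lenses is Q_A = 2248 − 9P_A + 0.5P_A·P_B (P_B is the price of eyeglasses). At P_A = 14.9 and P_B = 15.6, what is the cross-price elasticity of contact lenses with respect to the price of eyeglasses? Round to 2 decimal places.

At P_A = 14.9 and P_B = 15.6: Q_A = 2230.12.
∂Q_A/∂P_B = 0.5P_A = 0.5(14.9) = 7.4500.
ε = (∂Q_A/∂P_B)(P_B/Q_A) = 7.4500 × (15.6/2230.12) ≈ 0.05.
ε > 0: substitutes.

0.05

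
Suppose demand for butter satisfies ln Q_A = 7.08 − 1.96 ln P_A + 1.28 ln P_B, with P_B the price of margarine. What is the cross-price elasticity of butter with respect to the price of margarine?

In a log-linear (constant-elasticity) demand function, the coefficient on ln P_B is the cross-price elasticity.
ε = 1.28. Positive, so butter and margarine are substitutes.

1.28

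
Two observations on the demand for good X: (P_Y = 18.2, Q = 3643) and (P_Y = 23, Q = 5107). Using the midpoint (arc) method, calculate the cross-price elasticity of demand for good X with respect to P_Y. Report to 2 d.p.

ΔQ_X = 5107 − 3643 = 1464; ΔP_Y = 23 − 18.2 = 4.8.
Midpoints: Q̄_X = 4375.0, P̄_Y = 20.60.
ε = (ΔQ_X/Q̄_X)/(ΔP_Y/P̄_Y) = (1464/4375.0)/(4.8/20.60) ≈ 1.44.
ε > 0: good X and good Y are substitutes.

1.44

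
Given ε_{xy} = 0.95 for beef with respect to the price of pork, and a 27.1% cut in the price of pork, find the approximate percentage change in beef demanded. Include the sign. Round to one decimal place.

-25.7%

%ΔQ ≈ ε × %ΔP of pork = 0.95 × (-27.1%) = -25.7%.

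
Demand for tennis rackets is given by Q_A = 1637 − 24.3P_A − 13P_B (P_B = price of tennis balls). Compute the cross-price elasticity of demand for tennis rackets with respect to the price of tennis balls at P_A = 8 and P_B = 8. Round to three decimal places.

-0.078

At P_A = 8 and P_B = 8: Q_A = 1338.6.
∂Q_A/∂P_B = -13.
ε = (∂Q_A/∂P_B)(P_B/Q_A) = -13 × (8/1338.6) ≈ -0.078.
Since ε < 0, tennis rackets and tennis balls are complements.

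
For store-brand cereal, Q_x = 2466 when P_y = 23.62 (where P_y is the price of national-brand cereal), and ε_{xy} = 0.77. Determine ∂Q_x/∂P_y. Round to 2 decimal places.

ε = (∂Q_x/∂P_y)·(P_y/Q_x) ⇒ ∂Q_x/∂P_y = ε·Q_x/P_y = 0.77 × 2466/23.62 ≈ 80.39.

80.39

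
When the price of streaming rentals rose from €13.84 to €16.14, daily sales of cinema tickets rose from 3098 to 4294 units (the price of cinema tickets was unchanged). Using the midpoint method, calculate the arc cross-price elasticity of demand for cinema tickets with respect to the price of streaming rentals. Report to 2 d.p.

2.11

ΔQ_A = 4294 − 3098 = 1196; ΔP_B = 16.14 − 13.84 = 2.3.
Midpoints: Q̄_A = 3696.0, P̄_B = 14.99.
ε = (ΔQ_A/Q̄_A)/(ΔP_B/P̄_B) = (1196/3696.0)/(2.3/14.99) ≈ 2.11.
ε > 0: cinema tickets and streaming rentals are substitutes.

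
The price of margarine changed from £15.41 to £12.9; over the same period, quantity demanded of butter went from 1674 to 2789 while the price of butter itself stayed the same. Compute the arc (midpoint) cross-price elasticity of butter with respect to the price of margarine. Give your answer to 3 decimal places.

ΔQ_A = 2789 − 1674 = 1115; ΔP_B = 12.9 − 15.41 = -2.51.
Midpoints: Q̄_A = 2231.5, P̄_B = 14.16.
ε = (ΔQ_A/Q̄_A)/(ΔP_B/P̄_B) = (1115/2231.5)/(-2.51/14.16) ≈ -2.818.

-2.818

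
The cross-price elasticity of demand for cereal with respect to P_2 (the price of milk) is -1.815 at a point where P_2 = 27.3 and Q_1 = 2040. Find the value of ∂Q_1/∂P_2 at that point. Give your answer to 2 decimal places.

ε = (∂Q_1/∂P_2)·(P_2/Q_1) ⇒ ∂Q_1/∂P_2 = ε·Q_1/P_2 = -1.815 × 2040/27.3 ≈ -135.63.

-135.63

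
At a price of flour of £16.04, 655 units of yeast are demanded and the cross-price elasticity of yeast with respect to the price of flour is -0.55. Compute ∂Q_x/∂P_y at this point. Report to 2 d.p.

-22.46

ε = (∂Q_x/∂P_y)·(P_y/Q_x) ⇒ ∂Q_x/∂P_y = ε·Q_x/P_y = -0.55 × 655/16.04 ≈ -22.46.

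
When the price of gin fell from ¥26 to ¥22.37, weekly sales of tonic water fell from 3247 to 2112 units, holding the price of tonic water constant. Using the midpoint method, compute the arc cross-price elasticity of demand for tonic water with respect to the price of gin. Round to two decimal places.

2.82

ΔQ_A = 2112 − 3247 = -1135; ΔP_B = 22.37 − 26 = -3.63.
Midpoints: Q̄_A = 2679.5, P̄_B = 24.19.
ε = (ΔQ_A/Q̄_A)/(ΔP_B/P̄_B) = (-1135/2679.5)/(-3.63/24.19) ≈ 2.82.
ε > 0: tonic water and gin are substitutes.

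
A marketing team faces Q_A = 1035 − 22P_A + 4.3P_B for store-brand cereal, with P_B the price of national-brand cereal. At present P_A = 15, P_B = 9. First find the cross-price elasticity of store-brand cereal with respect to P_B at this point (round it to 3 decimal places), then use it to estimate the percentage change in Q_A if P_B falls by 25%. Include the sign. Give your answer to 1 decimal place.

At P_A = 15, P_B = 9: Q_A = 743.7.
∂Q_A/∂P_B = 4.3.
ε = (∂Q_A/∂P_B)(P_B/Q_A) = 4.3000 × 9/743.7 ≈ 0.052.
%ΔQ_A ≈ ε × %ΔP_B = 0.052 × (-25%) = -1.3%.

-1.3%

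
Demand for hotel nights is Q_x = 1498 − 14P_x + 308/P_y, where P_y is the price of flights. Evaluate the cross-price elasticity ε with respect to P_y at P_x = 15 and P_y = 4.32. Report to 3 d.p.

At P_x = 15 and P_y = 4.32: Q_x = 1359.296.
∂Q_x/∂P_y = −308/P_y² = -16.5038.
ε = (∂Q_x/∂P_y)(P_y/Q_x) = -16.5038 × (4.32/1359.296) ≈ -0.052.
ε < 0: complements.

-0.052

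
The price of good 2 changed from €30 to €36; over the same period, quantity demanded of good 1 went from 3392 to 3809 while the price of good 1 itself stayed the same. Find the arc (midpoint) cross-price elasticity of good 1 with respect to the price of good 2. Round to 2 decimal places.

ΔQ_1 = 3809 − 3392 = 417; ΔP_2 = 36 − 30 = 6.
Midpoints: Q̄_1 = 3600.5, P̄_2 = 33.00.
ε = (ΔQ_1/Q̄_1)/(ΔP_2/P̄_2) = (417/3600.5)/(6/33.00) ≈ 0.64.
ε > 0: good 1 and good 2 are substitutes.

0.64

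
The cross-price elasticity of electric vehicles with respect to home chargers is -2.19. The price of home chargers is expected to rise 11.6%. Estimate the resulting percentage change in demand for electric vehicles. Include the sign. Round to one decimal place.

%ΔQ ≈ ε × %ΔP of home chargers = -2.19 × (11.6%) = -25.4%.
Demand for electric vehicles falls by about 25.4%.

-25.4%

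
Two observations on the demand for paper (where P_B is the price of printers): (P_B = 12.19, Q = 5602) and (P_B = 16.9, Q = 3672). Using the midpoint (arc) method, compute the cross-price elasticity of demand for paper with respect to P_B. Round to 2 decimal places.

-1.29

ΔQ_A = 3672 − 5602 = -1930; ΔP_B = 16.9 − 12.19 = 4.71.
Midpoints: Q̄_A = 4637.0, P̄_B = 14.54.
ε = (ΔQ_A/Q̄_A)/(ΔP_B/P̄_B) = (-1930/4637.0)/(4.71/14.54) ≈ -1.29.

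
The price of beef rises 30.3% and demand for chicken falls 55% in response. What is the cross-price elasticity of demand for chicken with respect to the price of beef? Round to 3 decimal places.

ε = (%ΔQ of chicken) / (%ΔP of beef) = (-55%) / (30.3%) ≈ -1.815.
Negative cross-price elasticity: complements.

-1.815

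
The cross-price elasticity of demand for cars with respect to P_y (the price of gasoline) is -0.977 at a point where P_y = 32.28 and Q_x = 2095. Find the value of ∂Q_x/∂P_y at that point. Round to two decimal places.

ε = (∂Q_x/∂P_y)·(P_y/Q_x) ⇒ ∂Q_x/∂P_y = ε·Q_x/P_y = -0.977 × 2095/32.28 ≈ -63.41.

-63.41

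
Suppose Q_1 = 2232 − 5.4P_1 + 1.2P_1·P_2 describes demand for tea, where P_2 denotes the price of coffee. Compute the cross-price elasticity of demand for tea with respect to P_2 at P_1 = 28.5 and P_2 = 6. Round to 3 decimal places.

0.090

At P_1 = 28.5 and P_2 = 6: Q_1 = 2283.3.
∂Q_1/∂P_2 = 1.2P_1 = 1.2(28.5) = 34.2000.
ε = (∂Q_1/∂P_2)(P_2/Q_1) = 34.2000 × (6/2283.3) ≈ 0.090.
ε > 0: substitutes.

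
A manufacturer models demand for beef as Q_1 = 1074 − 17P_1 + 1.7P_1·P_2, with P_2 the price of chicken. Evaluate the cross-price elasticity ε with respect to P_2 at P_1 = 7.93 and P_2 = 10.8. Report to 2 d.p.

0.13

At P_1 = 7.93 and P_2 = 10.8: Q_1 = 1084.785.
∂Q_1/∂P_2 = 1.7P_1 = 1.7(7.93) = 13.4810.
ε = (∂Q_1/∂P_2)(P_2/Q_1) = 13.4810 × (10.8/1084.785) ≈ 0.13.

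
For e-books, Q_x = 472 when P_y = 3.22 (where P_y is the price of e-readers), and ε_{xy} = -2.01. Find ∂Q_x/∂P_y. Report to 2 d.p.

ε = (∂Q_x/∂P_y)·(P_y/Q_x) ⇒ ∂Q_x/∂P_y = ε·Q_x/P_y = -2.01 × 472/3.22 ≈ -294.63.

-294.63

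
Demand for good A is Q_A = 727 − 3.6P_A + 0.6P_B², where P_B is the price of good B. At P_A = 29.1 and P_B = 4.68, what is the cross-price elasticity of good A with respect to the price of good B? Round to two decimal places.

0.04

At P_A = 29.1 and P_B = 4.68: Q_A = 635.381.
∂Q_A/∂P_B = 1.2P_B = 1.2(4.68) = 5.6160.
ε = (∂Q_A/∂P_B)(P_B/Q_A) = 5.6160 × (4.68/635.381) ≈ 0.04.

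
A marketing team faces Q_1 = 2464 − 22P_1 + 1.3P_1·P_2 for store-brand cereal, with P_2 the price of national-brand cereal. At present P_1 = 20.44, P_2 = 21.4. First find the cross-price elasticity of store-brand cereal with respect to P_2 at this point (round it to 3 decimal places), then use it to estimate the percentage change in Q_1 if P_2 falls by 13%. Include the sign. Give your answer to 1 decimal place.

At P_1 = 20.44, P_2 = 21.4: Q_1 = 2582.961.
∂Q_1/∂P_2 = 1.3P_1 = 26.5720.
ε = (∂Q_1/∂P_2)(P_2/Q_1) = 26.5720 × 21.4/2582.961 ≈ 0.220.
%ΔQ_1 ≈ ε × %ΔP_2 = 0.220 × (-13%) = -2.9%.

-2.9%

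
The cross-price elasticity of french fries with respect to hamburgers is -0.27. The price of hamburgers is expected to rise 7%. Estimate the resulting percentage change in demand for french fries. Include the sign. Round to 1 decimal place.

%ΔQ ≈ ε × %ΔP of hamburgers = -0.27 × (7%) = -1.9%.

-1.9%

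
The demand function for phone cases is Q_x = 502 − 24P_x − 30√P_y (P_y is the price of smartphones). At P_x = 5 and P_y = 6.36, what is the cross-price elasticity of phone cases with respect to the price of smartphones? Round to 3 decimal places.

-0.123

At P_x = 5 and P_y = 6.36: Q_x = 306.343.
∂Q_x/∂P_y = -30/(2√P_y) = -30/(2√6.36) = -5.9479.
ε = (∂Q_x/∂P_y)(P_y/Q_x) = -5.9479 × (6.36/306.343) ≈ -0.123.
ε < 0: complements.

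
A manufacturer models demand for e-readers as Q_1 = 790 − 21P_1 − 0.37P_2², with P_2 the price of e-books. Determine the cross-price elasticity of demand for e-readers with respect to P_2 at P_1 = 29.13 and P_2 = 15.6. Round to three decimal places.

At P_1 = 29.13 and P_2 = 15.6: Q_1 = 88.227.
∂Q_1/∂P_2 = -0.74P_2 = -0.74(15.6) = -11.5440.
ε = (∂Q_1/∂P_2)(P_2/Q_1) = -11.5440 × (15.6/88.227) ≈ -2.041.

-2.041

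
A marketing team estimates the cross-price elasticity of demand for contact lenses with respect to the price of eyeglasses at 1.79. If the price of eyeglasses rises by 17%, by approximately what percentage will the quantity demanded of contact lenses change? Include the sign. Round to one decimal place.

30.4%

%ΔQ ≈ ε × %ΔP of eyeglasses = 1.79 × (17%) = 30.4%.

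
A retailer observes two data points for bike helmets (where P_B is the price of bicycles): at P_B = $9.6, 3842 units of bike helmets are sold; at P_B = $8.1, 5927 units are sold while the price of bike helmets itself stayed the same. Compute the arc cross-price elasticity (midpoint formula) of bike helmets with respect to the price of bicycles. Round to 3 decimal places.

ΔQ_A = 5927 − 3842 = 2085; ΔP_B = 8.1 − 9.6 = -1.5.
Midpoints: Q̄_A = 4884.5, P̄_B = 8.85.
ε = (ΔQ_A/Q̄_A)/(ΔP_B/P̄_B) = (2085/4884.5)/(-1.5/8.85) ≈ -2.518.

-2.518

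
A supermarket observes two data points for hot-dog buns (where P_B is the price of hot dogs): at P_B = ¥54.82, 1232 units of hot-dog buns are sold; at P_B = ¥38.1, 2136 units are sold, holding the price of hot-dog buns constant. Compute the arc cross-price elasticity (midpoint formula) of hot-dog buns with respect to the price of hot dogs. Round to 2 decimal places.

ΔQ_A = 2136 − 1232 = 904; ΔP_B = 38.1 − 54.82 = -16.72.
Midpoints: Q̄_A = 1684.0, P̄_B = 46.46.
ε = (ΔQ_A/Q̄_A)/(ΔP_B/P̄_B) = (904/1684.0)/(-16.72/46.46) ≈ -1.49.
ε < 0: hot-dog buns and hot dogs are complements.

-1.49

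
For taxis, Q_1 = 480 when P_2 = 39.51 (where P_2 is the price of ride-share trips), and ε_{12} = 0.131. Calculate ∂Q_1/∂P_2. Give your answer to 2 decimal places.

1.59

ε = (∂Q_1/∂P_2)·(P_2/Q_1) ⇒ ∂Q_1/∂P_2 = ε·Q_1/P_2 = 0.131 × 480/39.51 ≈ 1.59.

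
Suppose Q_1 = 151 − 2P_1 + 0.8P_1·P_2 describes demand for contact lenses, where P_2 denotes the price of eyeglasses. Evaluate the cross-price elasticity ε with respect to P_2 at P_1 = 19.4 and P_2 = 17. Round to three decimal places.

0.702

At P_1 = 19.4 and P_2 = 17: Q_1 = 376.04.
∂Q_1/∂P_2 = 0.8P_1 = 0.8(19.4) = 15.5200.
ε = (∂Q_1/∂P_2)(P_2/Q_1) = 15.5200 × (17/376.04) ≈ 0.702.
ε > 0: substitutes.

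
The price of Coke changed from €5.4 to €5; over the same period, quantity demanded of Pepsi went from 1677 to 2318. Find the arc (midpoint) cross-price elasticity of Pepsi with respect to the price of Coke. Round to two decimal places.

ΔQ_A = 2318 − 1677 = 641; ΔP_B = 5 − 5.4 = -0.4.
Midpoints: Q̄_A = 1997.5, P̄_B = 5.20.
ε = (ΔQ_A/Q̄_A)/(ΔP_B/P̄_B) = (641/1997.5)/(-0.4/5.20) ≈ -4.17.
ε < 0: Pepsi and Coke are complements.

-4.17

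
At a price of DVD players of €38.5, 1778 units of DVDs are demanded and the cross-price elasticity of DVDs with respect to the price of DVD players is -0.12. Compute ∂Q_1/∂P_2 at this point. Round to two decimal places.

ε = (∂Q_1/∂P_2)·(P_2/Q_1) ⇒ ∂Q_1/∂P_2 = ε·Q_1/P_2 = -0.12 × 1778/38.5 ≈ -5.54.

-5.54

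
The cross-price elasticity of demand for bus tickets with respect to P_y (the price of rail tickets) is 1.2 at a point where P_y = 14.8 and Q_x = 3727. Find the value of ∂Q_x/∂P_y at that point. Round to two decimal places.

302.19

ε = (∂Q_x/∂P_y)·(P_y/Q_x) ⇒ ∂Q_x/∂P_y = ε·Q_x/P_y = 1.2 × 3727/14.8 ≈ 302.19.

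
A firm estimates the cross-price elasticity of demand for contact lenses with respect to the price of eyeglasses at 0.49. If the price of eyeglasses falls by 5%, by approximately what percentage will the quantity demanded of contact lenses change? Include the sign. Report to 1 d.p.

%ΔQ ≈ ε × %ΔP of eyeglasses = 0.49 × (-5%) = -2.5%.
Demand for contact lenses falls by about 2.5%.

-2.5%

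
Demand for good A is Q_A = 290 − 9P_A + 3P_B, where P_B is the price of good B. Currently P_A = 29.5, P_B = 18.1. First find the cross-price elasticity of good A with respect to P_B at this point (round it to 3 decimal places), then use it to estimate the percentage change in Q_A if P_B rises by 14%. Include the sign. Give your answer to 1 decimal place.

9.6%

At P_A = 29.5, P_B = 18.1: Q_A = 78.8.
∂Q_A/∂P_B = 3.
ε = (∂Q_A/∂P_B)(P_B/Q_A) = 3.0000 × 18.1/78.8 ≈ 0.689.
%ΔQ_A ≈ ε × %ΔP_B = 0.689 × (14%) = 9.6%.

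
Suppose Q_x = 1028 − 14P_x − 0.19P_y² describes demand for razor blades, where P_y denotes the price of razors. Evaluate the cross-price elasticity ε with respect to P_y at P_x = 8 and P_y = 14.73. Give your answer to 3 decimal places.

-0.094

At P_x = 8 and P_y = 14.73: Q_x = 874.775.
∂Q_x/∂P_y = -0.38P_y = -0.38(14.73) = -5.5974.
ε = (∂Q_x/∂P_y)(P_y/Q_x) = -5.5974 × (14.73/874.775) ≈ -0.094.
ε < 0: complements.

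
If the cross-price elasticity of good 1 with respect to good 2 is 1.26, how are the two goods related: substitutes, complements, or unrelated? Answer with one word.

ε = 1.26 > 0, so a higher price of good 2 raises demand for good 1: substitutes.

substitutes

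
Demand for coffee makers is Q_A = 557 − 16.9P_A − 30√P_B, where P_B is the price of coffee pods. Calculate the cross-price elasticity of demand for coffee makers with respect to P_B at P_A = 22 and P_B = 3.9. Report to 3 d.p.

-0.235

At P_A = 22 and P_B = 3.9: Q_A = 125.955.
∂Q_A/∂P_B = -30/(2√P_B) = -30/(2√3.9) = -7.5955.
ε = (∂Q_A/∂P_B)(P_B/Q_A) = -7.5955 × (3.9/125.955) ≈ -0.235.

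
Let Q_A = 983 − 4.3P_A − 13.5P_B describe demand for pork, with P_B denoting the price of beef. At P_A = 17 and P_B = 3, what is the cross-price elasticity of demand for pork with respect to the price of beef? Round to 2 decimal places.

At P_A = 17 and P_B = 3: Q_A = 869.4.
∂Q_A/∂P_B = -13.5.
ε = (∂Q_A/∂P_B)(P_B/Q_A) = -13.5 × (3/869.4) ≈ -0.05.
Since ε < 0, pork and beef are complements.

-0.05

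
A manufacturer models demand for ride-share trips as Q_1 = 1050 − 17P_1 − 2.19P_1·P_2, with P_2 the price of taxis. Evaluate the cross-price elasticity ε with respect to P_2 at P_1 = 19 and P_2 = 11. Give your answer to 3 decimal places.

At P_1 = 19 and P_2 = 11: Q_1 = 269.29.
∂Q_1/∂P_2 = -2.19P_1 = -2.19(19) = -41.6100.
ε = (∂Q_1/∂P_2)(P_2/Q_1) = -41.6100 × (11/269.29) ≈ -1.700.

-1.700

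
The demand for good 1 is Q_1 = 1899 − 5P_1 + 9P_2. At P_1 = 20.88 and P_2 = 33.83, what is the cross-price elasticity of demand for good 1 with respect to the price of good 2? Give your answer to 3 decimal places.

At P_1 = 20.88 and P_2 = 33.83: Q_1 = 2099.07.
∂Q_1/∂P_2 = 9.
ε = (∂Q_1/∂P_2)(P_2/Q_1) = 9 × (33.83/2099.07) ≈ 0.145.
Since ε > 0, good 1 and good 2 are substitutes.

0.145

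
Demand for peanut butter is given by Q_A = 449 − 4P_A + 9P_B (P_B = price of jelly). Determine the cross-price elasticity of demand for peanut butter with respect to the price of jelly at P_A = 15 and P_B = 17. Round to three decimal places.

0.282

At P_A = 15 and P_B = 17: Q_A = 542.
∂Q_A/∂P_B = 9.
ε = (∂Q_A/∂P_B)(P_B/Q_A) = 9 × (17/542) ≈ 0.282.
Since ε > 0, peanut butter and jelly are substitutes.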